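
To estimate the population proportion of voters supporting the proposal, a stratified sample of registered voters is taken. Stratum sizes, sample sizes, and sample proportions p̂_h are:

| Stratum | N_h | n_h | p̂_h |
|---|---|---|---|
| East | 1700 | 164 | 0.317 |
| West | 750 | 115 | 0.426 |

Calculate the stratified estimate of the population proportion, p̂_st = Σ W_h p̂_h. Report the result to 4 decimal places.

N = 2450; stratum weights W_h = N_h/N.
p̂_st = Σ W_h p̂_h = (1700·0.317 + 750·0.426)/2450 = 0.35037

p̂_st ≈ 0.3504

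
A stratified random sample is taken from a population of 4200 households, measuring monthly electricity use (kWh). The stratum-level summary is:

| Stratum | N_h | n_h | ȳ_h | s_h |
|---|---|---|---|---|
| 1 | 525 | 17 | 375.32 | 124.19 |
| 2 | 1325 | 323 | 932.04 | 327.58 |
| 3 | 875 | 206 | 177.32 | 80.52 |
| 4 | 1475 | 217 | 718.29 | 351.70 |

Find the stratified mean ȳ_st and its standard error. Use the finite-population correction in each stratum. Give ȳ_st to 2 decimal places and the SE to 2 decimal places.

ȳ_st ≈ 630.15, SE ≈ 9.99

ȳ_st = Σ W_h ȳ_h = (525·375.32 + 1325·932.04 + 875·177.32 + 1475·718.29)/4200 = 630.14970
V̂(ȳ_st) = Σ W_h² (1 − n_h/N_h) s_h²/n_h, with W_h = N_h/N and N = 4200:
  stratum 1: (525/4200)²·(1 − 17/525)·124.19²/17 = 13.7167
  stratum 2: (1325/4200)²·(1 − 323/1325)·327.58²/323 = 25.0044
  stratum 3: (875/4200)²·(1 − 206/875)·80.52²/206 = 1.04442
  stratum 4: (1475/4200)²·(1 − 217/1475)·351.70²/217 = 59.9596
V̂(ȳ_st) = 99.7252
SE(ȳ_st) = √99.7252 = 9.98625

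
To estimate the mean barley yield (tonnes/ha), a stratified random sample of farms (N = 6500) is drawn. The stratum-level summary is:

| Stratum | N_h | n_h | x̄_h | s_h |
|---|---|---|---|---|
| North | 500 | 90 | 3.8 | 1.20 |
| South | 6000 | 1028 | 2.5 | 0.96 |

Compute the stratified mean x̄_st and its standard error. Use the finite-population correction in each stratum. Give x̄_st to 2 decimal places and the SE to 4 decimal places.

x̄_st ≈ 2.60, SE ≈ 0.0267

x̄_st = Σ W_h x̄_h = (500·3.8 + 6000·2.5)/6500 = 2.60000
V̂(x̄_st) = Σ W_h² (1 − n_h/N_h) s_h²/n_h, with W_h = N_h/N and N = 6500:
  stratum North: (500/6500)²·(1 − 90/500)·1.20²/90 = 7.76331e-05
  stratum South: (6000/6500)²·(1 − 1028/6000)·0.96²/1028 = 0.000633002
V̂(x̄_st) = 0.000710635
SE(x̄_st) = √0.000710635 = 0.0266577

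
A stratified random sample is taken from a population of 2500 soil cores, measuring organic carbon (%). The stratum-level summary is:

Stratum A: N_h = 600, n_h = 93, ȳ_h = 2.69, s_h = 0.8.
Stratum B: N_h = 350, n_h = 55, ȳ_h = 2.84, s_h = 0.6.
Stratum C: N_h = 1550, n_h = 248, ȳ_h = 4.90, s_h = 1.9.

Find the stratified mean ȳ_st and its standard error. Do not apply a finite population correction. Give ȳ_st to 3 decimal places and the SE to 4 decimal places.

ȳ_st = Σ W_h ȳ_h = (600·2.69 + 350·2.84 + 1550·4.90)/2500 = 4.08120
V̂(ȳ_st) = Σ W_h² s_h²/n_h, with W_h = N_h/N and N = 2500:
  stratum A: (600/2500)²·0.8²/93 = 0.000396387
  stratum B: (350/2500)²·0.6²/55 = 0.000128291
  stratum C: (1550/2500)²·1.9²/248 = 0.0055955
V̂(ȳ_st) = 0.00612018
SE(ȳ_st) = √0.00612018 = 0.0782316

ȳ_st ≈ 4.081, SE ≈ 0.0782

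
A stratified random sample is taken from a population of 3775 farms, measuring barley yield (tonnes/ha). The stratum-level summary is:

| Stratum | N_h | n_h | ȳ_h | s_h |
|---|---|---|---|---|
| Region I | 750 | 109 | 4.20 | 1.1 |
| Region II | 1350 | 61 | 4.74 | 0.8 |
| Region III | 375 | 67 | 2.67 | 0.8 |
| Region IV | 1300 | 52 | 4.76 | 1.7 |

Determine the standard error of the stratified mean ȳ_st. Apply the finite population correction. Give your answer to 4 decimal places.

SE(ȳ_st) ≈ 0.0898

V̂(ȳ_st) = Σ W_h² (1 − n_h/N_h) s_h²/n_h, with W_h = N_h/N and N = 3775:
  stratum Region I: (750/3775)²·(1 − 109/750)·1.1²/109 = 0.000374493
  stratum Region II: (1350/3775)²·(1 − 61/1350)·0.8²/61 = 0.00128116
  stratum Region III: (375/3775)²·(1 − 67/375)·0.8²/67 = 7.742e-05
  stratum Region IV: (1300/3775)²·(1 − 52/1300)·1.7²/52 = 0.0063273
V̂(ȳ_st) = 0.00806037
SE(ȳ_st) = √0.00806037 = 0.0897796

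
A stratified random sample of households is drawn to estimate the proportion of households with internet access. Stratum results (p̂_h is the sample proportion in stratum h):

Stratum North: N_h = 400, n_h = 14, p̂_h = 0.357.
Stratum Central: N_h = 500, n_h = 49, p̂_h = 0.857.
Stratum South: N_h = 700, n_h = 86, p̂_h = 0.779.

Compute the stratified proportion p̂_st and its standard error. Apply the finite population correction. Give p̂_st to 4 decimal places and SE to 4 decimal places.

p̂_st ≈ 0.6979, SE ≈ 0.0404

N = 1600; stratum weights W_h = N_h/N.
p̂_st = Σ W_h p̂_h = (400·0.357 + 500·0.857 + 700·0.779)/1600 = 0.69788
V̂(p̂_st) = Σ W_h² (1 − n_h/N_h) p̂_h(1−p̂_h)/(n_h−1):
  stratum North: (400/1600)²·(1 − 14/400)·0.357·0.643/13 = 0.00106498
  stratum Central: (500/1600)²·(1 − 49/500)·0.857·0.143/48 = 0.000224896
  stratum South: (700/1600)²·(1 − 86/700)·0.779·0.221/85 = 0.000340046
V̂(p̂_st) = 0.00162993; SE = √V̂ = 0.0403723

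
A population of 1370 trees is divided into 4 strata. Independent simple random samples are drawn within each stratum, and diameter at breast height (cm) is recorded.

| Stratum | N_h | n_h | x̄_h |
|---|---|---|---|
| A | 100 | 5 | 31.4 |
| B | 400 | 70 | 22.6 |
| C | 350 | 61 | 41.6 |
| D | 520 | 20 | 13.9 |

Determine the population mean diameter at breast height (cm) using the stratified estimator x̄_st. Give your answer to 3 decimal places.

x̄_st ≈ 24.794

N = Σ N_h = 1370. Stratum weights W_h = N_h/N.
x̄_st = (100·31.4 + 400·22.6 + 350·41.6 + 520·13.9) / 1370 = 24.79416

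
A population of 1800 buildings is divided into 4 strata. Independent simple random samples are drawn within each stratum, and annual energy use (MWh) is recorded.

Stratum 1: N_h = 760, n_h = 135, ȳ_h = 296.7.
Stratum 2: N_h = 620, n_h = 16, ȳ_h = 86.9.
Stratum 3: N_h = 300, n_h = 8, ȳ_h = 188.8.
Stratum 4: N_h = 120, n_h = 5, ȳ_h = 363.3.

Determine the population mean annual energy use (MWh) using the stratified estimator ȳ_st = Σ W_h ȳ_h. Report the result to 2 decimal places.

N = Σ N_h = 1800. Stratum weights W_h = N_h/N.
ȳ_st = (760·296.7 + 620·86.9 + 300·188.8 + 120·363.3) / 1800 = 210.8922

ȳ_st ≈ 210.89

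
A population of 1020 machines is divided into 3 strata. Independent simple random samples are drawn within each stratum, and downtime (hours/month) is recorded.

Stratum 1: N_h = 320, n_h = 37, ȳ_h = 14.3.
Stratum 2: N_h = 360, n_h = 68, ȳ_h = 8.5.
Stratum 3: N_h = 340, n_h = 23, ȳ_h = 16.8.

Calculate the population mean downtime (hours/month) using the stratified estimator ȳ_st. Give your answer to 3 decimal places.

ȳ_st ≈ 13.086

N = Σ N_h = 1020. Stratum weights W_h = N_h/N.
ȳ_st = (320·14.3 + 360·8.5 + 340·16.8) / 1020 = 13.08627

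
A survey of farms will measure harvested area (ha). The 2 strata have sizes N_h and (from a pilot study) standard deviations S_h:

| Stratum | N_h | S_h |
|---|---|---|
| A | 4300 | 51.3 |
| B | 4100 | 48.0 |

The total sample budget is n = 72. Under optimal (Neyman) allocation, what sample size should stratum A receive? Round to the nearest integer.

38

Neyman allocation: n_h = n · N_h S_h / Σ N_i S_i, with n = 72.
  stratum A: N_h·S_h = 4300·51.3 = 220590.00
  stratum B: N_h·S_h = 4100·48.0 = 196800.00
Σ N_h S_h = 417390.00
n for stratum A = 72·220590.00/417390.00 = 38.052 → 38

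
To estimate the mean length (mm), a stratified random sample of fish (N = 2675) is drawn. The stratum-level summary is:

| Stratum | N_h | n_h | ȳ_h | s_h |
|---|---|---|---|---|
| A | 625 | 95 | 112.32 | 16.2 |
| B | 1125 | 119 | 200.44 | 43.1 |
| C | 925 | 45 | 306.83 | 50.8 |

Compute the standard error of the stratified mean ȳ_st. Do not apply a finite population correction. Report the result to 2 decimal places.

SE(ȳ_st) ≈ 3.13

V̂(ȳ_st) = Σ W_h² s_h²/n_h, with W_h = N_h/N and N = 2675:
  stratum A: (625/2675)²·16.2²/95 = 0.150806
  stratum B: (1125/2675)²·43.1²/119 = 2.76099
  stratum C: (925/2675)²·50.8²/45 = 6.85726
V̂(ȳ_st) = 9.76906
SE(ȳ_st) = √9.76906 = 3.12555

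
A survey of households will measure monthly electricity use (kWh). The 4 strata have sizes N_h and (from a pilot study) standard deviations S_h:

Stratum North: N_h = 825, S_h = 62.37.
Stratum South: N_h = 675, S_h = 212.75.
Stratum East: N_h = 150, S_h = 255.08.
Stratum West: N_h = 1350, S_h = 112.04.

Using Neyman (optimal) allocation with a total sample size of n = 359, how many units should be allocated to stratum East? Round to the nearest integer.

36

Neyman allocation: n_h = n · N_h S_h / Σ N_i S_i, with n = 359.
  stratum North: N_h·S_h = 825·62.37 = 51455.25
  stratum South: N_h·S_h = 675·212.75 = 143606.25
  stratum East: N_h·S_h = 150·255.08 = 38262.00
  stratum West: N_h·S_h = 1350·112.04 = 151254.00
Σ N_h S_h = 384577.50
n for stratum East = 359·38262.00/384577.50 = 35.717 → 36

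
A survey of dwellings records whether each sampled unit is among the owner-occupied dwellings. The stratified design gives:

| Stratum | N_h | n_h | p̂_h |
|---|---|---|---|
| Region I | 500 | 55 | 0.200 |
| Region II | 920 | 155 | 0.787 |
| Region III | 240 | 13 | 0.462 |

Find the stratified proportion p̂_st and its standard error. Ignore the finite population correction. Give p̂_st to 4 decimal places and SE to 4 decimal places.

N = 1660; stratum weights W_h = N_h/N.
p̂_st = Σ W_h p̂_h = (500·0.200 + 920·0.787 + 240·0.462)/1660 = 0.56320
V̂(p̂_st) = Σ W_h² p̂_h(1−p̂_h)/(n_h−1):
  stratum Region I: (500/1660)²·0.200·0.800/54 = 0.000268813
  stratum Region II: (920/1660)²·0.787·0.213/154 = 0.000334344
  stratum Region III: (240/1660)²·0.462·0.538/12 = 0.000432962
V̂(p̂_st) = 0.00103612; SE = √V̂ = 0.0321888

p̂_st ≈ 0.5632, SE ≈ 0.0322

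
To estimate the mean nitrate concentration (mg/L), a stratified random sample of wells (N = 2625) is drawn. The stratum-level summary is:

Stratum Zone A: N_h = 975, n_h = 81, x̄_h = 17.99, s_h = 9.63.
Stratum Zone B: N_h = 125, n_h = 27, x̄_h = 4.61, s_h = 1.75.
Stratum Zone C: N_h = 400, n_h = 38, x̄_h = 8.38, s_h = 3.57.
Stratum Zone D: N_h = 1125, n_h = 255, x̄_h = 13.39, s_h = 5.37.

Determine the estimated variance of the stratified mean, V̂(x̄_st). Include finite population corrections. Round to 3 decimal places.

V̂(x̄_st) = Σ W_h² (1 − n_h/N_h) s_h²/n_h, with W_h = N_h/N and N = 2625:
  stratum Zone A: (975/2625)²·(1 − 81/975)·9.63²/81 = 0.144828
  stratum Zone B: (125/2625)²·(1 − 27/125)·1.75²/27 = 0.000201646
  stratum Zone C: (400/2625)²·(1 − 38/400)·3.57²/38 = 0.00704795
  stratum Zone D: (1125/2625)²·(1 − 255/1125)·5.37²/255 = 0.0160628
V̂(x̄_st) = 0.16814

V̂(x̄_st) ≈ 0.168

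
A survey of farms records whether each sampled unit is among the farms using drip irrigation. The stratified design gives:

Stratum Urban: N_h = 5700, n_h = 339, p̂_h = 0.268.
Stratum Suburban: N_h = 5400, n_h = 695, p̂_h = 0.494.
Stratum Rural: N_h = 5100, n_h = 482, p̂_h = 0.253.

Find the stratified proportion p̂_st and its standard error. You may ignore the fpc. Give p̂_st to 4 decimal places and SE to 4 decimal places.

N = 16200; stratum weights W_h = N_h/N.
p̂_st = Σ W_h p̂_h = (5700·0.268 + 5400·0.494 + 5100·0.253)/16200 = 0.33861
V̂(p̂_st) = Σ W_h² p̂_h(1−p̂_h)/(n_h−1):
  stratum Urban: (5700/16200)²·0.268·0.732/338 = 7.18537e-05
  stratum Suburban: (5400/16200)²·0.494·0.506/694 = 4.00199e-05
  stratum Rural: (5100/16200)²·0.253·0.747/481 = 3.89409e-05
V̂(p̂_st) = 0.000150814; SE = √V̂ = 0.0122807

p̂_st ≈ 0.3386, SE ≈ 0.0123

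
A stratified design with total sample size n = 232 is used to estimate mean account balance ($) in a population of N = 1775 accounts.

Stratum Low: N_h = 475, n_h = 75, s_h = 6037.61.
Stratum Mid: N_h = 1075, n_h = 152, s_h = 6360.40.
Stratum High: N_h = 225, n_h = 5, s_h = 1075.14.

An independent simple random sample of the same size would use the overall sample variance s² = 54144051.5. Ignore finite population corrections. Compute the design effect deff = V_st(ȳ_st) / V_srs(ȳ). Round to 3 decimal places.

deff ≈ 0.583

V̂(ȳ_st) = Σ W_h² s_h²/n_h, with W_h = N_h/N and N = 1775:
  stratum Low: (475/1775)²·6037.61²/75 = 34806.4
  stratum Mid: (1075/1775)²·6360.40²/152 = 97621.5
  stratum High: (225/1775)²·1075.14²/5 = 3714.74
V_st = 136143
V_srs = s²/n = 54144051.5/232 = 233380
deff = V_st / V_srs = 136143/233380 = 0.5834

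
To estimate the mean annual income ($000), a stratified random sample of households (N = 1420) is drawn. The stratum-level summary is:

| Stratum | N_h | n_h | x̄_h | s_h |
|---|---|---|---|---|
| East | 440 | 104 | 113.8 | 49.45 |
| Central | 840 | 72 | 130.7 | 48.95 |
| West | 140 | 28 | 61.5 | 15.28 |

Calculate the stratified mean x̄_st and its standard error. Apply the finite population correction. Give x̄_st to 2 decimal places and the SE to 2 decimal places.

x̄_st ≈ 118.64, SE ≈ 3.53

x̄_st = Σ W_h x̄_h = (440·113.8 + 840·130.7 + 140·61.5)/1420 = 118.64085
V̂(x̄_st) = Σ W_h² (1 − n_h/N_h) s_h²/n_h, with W_h = N_h/N and N = 1420:
  stratum East: (440/1420)²·(1 − 104/440)·49.45²/104 = 1.72391
  stratum Central: (840/1420)²·(1 − 72/840)·48.95²/72 = 10.6472
  stratum West: (140/1420)²·(1 − 28/140)·15.28²/28 = 0.0648422
V̂(x̄_st) = 12.436
SE(x̄_st) = √12.436 = 3.52647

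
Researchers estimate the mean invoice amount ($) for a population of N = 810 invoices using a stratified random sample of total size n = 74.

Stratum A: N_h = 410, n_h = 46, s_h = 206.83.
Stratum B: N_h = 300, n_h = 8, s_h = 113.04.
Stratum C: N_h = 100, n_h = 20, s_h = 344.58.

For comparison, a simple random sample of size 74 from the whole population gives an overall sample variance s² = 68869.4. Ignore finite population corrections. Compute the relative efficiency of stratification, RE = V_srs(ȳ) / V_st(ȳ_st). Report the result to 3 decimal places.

RE ≈ 1.699

V̂(ȳ_st) = Σ W_h² s_h²/n_h, with W_h = N_h/N and N = 810:
  stratum A: (410/810)²·206.83²/46 = 238.269
  stratum B: (300/810)²·113.04²/8 = 219.102
  stratum C: (100/810)²·344.58²/20 = 90.4857
V_st = 547.857
V_srs = s²/n = 68869.4/74 = 930.668
Relative efficiency = V_srs / V_st = 930.668/547.857 = 1.6987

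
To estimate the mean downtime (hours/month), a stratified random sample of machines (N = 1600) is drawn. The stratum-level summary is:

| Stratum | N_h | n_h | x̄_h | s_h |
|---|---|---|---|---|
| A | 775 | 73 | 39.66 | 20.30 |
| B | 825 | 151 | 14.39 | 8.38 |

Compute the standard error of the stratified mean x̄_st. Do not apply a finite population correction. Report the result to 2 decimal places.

SE(x̄_st) ≈ 1.20

V̂(x̄_st) = Σ W_h² s_h²/n_h, with W_h = N_h/N and N = 1600:
  stratum A: (775/1600)²·20.30²/73 = 1.32444
  stratum B: (825/1600)²·8.38²/151 = 0.123646
V̂(x̄_st) = 1.44809
SE(x̄_st) = √1.44809 = 1.20336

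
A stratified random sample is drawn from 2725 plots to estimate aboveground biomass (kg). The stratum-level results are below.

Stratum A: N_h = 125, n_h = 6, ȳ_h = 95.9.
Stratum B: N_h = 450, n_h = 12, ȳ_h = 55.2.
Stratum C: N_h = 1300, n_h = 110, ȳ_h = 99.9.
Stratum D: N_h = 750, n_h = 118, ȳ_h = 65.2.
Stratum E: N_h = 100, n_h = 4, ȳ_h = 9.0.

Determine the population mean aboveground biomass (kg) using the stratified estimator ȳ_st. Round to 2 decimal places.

N = Σ N_h = 2725. Stratum weights W_h = N_h/N.
ȳ_st = (125·95.9 + 450·55.2 + 1300·99.9 + 750·65.2 + 100·9.0) / 2725 = 79.4486

ȳ_st ≈ 79.45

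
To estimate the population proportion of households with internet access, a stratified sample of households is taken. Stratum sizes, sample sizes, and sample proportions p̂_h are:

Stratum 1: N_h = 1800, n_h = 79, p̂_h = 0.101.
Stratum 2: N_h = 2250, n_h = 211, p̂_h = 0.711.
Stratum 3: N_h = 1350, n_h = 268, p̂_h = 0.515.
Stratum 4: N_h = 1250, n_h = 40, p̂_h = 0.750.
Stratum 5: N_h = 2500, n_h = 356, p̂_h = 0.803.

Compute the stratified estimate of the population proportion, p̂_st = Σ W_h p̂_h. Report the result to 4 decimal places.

N = 9150; stratum weights W_h = N_h/N.
p̂_st = Σ W_h p̂_h = (1800·0.101 + 2250·0.711 + 1350·0.515 + 1250·0.750 + 2500·0.803)/9150 = 0.59255

p̂_st ≈ 0.5925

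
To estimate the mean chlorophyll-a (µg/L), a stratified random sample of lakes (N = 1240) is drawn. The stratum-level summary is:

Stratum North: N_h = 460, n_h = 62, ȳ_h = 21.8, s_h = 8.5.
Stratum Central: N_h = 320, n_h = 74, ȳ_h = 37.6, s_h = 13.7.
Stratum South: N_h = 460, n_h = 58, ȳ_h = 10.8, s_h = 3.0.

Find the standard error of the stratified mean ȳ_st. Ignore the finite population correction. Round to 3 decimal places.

SE(ȳ_st) ≈ 0.592

V̂(ȳ_st) = Σ W_h² s_h²/n_h, with W_h = N_h/N and N = 1240:
  stratum North: (460/1240)²·8.5²/62 = 0.160368
  stratum Central: (320/1240)²·13.7²/74 = 0.168914
  stratum South: (460/1240)²·3.0²/58 = 0.0213544
V̂(ȳ_st) = 0.350637
SE(ȳ_st) = √0.350637 = 0.592146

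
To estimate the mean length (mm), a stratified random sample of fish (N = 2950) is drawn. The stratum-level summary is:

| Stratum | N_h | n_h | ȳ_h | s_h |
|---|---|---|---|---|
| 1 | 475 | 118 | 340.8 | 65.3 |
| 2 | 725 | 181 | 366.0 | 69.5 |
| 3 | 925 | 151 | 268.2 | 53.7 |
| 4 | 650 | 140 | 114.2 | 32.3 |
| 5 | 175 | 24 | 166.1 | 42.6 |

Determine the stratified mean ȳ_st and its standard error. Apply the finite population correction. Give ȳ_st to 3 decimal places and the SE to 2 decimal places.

ȳ_st ≈ 263.936, SE ≈ 2.00

ȳ_st = Σ W_h ȳ_h = (475·340.8 + 725·366.0 + 925·268.2 + 650·114.2 + 175·166.1)/2950 = 263.93644
V̂(ȳ_st) = Σ W_h² (1 − n_h/N_h) s_h²/n_h, with W_h = N_h/N and N = 2950:
  stratum 1: (475/2950)²·(1 − 118/475)·65.3²/118 = 0.704145
  stratum 2: (725/2950)²·(1 − 181/725)·69.5²/181 = 1.20944
  stratum 3: (925/2950)²·(1 − 151/925)·53.7²/151 = 1.57112
  stratum 4: (650/2950)²·(1 − 140/650)·32.3²/140 = 0.283868
  stratum 5: (175/2950)²·(1 − 24/175)·42.6²/24 = 0.229604
V̂(ȳ_st) = 3.99818
SE(ȳ_st) = √3.99818 = 1.99954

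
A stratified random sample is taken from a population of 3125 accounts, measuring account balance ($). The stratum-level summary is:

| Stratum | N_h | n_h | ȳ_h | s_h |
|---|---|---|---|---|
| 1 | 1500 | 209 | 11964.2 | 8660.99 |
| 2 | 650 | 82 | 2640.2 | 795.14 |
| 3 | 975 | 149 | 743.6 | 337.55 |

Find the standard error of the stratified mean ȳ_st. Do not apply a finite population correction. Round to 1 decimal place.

SE(ȳ_st) ≈ 288.3

V̂(ȳ_st) = Σ W_h² s_h²/n_h, with W_h = N_h/N and N = 3125:
  stratum 1: (1500/3125)²·8660.99²/209 = 82693.5
  stratum 2: (650/3125)²·795.14²/82 = 333.58
  stratum 3: (975/3125)²·337.55²/149 = 74.4388
V̂(ȳ_st) = 83101.5
SE(ȳ_st) = √83101.5 = 288.273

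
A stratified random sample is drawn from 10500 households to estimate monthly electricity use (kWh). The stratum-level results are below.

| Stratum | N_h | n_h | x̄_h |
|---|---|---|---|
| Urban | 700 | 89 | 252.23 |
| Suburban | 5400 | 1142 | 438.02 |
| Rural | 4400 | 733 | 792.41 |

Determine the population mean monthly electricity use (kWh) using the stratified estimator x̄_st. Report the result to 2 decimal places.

x̄_st ≈ 574.14

N = Σ N_h = 10500. Stratum weights W_h = N_h/N.
x̄_st = (700·252.23 + 5400·438.02 + 4400·792.41) / 10500 = 574.1403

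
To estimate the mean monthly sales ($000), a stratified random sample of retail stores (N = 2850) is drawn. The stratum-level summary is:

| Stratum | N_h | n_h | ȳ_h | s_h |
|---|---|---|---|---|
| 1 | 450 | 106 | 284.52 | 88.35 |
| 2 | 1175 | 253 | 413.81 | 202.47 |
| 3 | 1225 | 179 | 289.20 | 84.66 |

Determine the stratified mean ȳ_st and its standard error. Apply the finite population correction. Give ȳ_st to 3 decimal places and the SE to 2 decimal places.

ȳ_st = Σ W_h ȳ_h = (450·284.52 + 1175·413.81 + 1225·289.20)/2850 = 339.83535
V̂(ȳ_st) = Σ W_h² (1 − n_h/N_h) s_h²/n_h, with W_h = N_h/N and N = 2850:
  stratum 1: (450/2850)²·(1 − 106/450)·88.35²/106 = 1.40342
  stratum 2: (1175/2850)²·(1 − 253/1175)·202.47²/253 = 21.6113
  stratum 3: (1225/2850)²·(1 − 179/1225)·84.66²/179 = 6.31657
V̂(ȳ_st) = 29.3312
SE(ȳ_st) = √29.3312 = 5.41583

ȳ_st ≈ 339.835, SE ≈ 5.42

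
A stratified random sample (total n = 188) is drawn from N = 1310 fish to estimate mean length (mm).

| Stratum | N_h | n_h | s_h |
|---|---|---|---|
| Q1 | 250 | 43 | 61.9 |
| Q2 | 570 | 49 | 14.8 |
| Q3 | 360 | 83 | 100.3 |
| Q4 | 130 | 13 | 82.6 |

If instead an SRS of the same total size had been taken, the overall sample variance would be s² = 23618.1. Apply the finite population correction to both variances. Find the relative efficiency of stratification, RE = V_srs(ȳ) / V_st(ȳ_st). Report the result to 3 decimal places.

V̂(ȳ_st) = Σ W_h² (1 − n_h/N_h) s_h²/n_h, with W_h = N_h/N and N = 1310:
  stratum Q1: (250/1310)²·(1 − 43/250)·61.9²/43 = 2.68708
  stratum Q2: (570/1310)²·(1 − 49/570)·14.8²/49 = 0.773566
  stratum Q3: (360/1310)²·(1 − 83/360)·100.3²/83 = 7.04309
  stratum Q4: (130/1310)²·(1 − 13/130)·82.6²/13 = 4.65161
V_st = 15.1554
V_srs = (1 − 188/1310)·23618.1/188 = 107.599
Relative efficiency = V_srs / V_st = 107.599/15.1554 = 7.0997

RE ≈ 7.100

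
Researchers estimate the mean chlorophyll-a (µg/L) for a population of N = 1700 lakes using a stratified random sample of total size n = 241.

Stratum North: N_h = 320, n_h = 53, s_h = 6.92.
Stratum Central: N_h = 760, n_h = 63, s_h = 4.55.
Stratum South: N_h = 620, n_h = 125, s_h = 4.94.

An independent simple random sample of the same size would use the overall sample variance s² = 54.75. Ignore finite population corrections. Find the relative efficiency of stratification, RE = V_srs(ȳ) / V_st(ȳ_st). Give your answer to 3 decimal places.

V̂(ȳ_st) = Σ W_h² s_h²/n_h, with W_h = N_h/N and N = 1700:
  stratum North: (320/1700)²·6.92²/53 = 0.0320139
  stratum Central: (760/1700)²·4.55²/63 = 0.0656767
  stratum South: (620/1700)²·4.94²/125 = 0.0259675
V_st = 0.123658
V_srs = s²/n = 54.75/241 = 0.227178
Relative efficiency = V_srs / V_st = 0.227178/0.123658 = 1.8371

RE ≈ 1.837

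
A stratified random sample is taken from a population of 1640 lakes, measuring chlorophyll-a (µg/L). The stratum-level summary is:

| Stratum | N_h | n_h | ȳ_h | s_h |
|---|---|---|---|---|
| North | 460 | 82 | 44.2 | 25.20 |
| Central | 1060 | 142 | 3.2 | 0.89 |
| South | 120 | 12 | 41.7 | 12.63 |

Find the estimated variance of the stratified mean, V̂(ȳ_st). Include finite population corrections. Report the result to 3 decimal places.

V̂(ȳ_st) ≈ 0.567

V̂(ȳ_st) = Σ W_h² (1 − n_h/N_h) s_h²/n_h, with W_h = N_h/N and N = 1640:
  stratum North: (460/1640)²·(1 − 82/460)·25.20²/82 = 0.500667
  stratum Central: (1060/1640)²·(1 − 142/1060)·0.89²/142 = 0.00201815
  stratum South: (120/1640)²·(1 − 12/120)·12.63²/12 = 0.0640535
V̂(ȳ_st) = 0.566739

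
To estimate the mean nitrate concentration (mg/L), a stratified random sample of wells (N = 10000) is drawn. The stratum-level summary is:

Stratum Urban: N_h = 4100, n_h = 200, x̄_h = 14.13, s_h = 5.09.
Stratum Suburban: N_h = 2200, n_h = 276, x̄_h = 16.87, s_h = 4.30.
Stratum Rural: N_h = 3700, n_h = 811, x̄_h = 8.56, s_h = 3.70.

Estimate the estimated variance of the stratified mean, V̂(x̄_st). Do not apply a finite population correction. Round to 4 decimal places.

V̂(x̄_st) = Σ W_h² s_h²/n_h, with W_h = N_h/N and N = 10000:
  stratum Urban: (4100/10000)²·5.09²/200 = 0.0217758
  stratum Suburban: (2200/10000)²·4.30²/276 = 0.00324245
  stratum Rural: (3700/10000)²·3.70²/811 = 0.00231093
V̂(x̄_st) = 0.0273291

V̂(x̄_st) ≈ 0.0273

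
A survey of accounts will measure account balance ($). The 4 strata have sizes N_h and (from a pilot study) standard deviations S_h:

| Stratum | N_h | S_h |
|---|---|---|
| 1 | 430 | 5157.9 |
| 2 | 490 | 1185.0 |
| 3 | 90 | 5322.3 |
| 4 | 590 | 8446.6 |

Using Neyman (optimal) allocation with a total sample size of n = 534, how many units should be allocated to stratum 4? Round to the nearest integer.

322

Neyman allocation: n_h = n · N_h S_h / Σ N_i S_i, with n = 534.
  stratum 1: N_h·S_h = 430·5157.9 = 2217897.00
  stratum 2: N_h·S_h = 490·1185.0 = 580650.00
  stratum 3: N_h·S_h = 90·5322.3 = 479007.00
  stratum 4: N_h·S_h = 590·8446.6 = 4983494.00
Σ N_h S_h = 8261048.00
n for stratum 4 = 534·4983494.00/8261048.00 = 322.137 → 322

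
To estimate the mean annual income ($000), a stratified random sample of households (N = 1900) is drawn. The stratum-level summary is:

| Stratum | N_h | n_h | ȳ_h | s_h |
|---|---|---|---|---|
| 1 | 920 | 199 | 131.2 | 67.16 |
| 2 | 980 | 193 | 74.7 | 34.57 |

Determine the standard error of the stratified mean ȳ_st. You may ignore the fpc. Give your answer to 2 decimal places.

V̂(ȳ_st) = Σ W_h² s_h²/n_h, with W_h = N_h/N and N = 1900:
  stratum 1: (920/1900)²·67.16²/199 = 5.31419
  stratum 2: (980/1900)²·34.57²/193 = 1.64735
V̂(ȳ_st) = 6.96154
SE(ȳ_st) = √6.96154 = 2.63847

SE(ȳ_st) ≈ 2.64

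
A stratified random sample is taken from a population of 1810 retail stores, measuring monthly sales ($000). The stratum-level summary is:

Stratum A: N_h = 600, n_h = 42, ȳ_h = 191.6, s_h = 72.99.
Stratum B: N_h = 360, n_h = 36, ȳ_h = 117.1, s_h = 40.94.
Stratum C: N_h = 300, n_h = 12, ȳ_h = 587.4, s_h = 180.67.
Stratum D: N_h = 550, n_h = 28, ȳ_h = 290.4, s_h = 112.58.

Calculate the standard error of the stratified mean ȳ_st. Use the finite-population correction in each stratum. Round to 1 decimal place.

SE(ȳ_st) ≈ 11.2

V̂(ȳ_st) = Σ W_h² (1 − n_h/N_h) s_h²/n_h, with W_h = N_h/N and N = 1810:
  stratum A: (600/1810)²·(1 − 42/600)·72.99²/42 = 12.963
  stratum B: (360/1810)²·(1 − 36/360)·40.94²/36 = 1.65761
  stratum C: (300/1810)²·(1 − 12/300)·180.67²/12 = 71.7377
  stratum D: (550/1810)²·(1 − 28/550)·112.58²/28 = 39.668
V̂(ȳ_st) = 126.026
SE(ȳ_st) = √126.026 = 11.2261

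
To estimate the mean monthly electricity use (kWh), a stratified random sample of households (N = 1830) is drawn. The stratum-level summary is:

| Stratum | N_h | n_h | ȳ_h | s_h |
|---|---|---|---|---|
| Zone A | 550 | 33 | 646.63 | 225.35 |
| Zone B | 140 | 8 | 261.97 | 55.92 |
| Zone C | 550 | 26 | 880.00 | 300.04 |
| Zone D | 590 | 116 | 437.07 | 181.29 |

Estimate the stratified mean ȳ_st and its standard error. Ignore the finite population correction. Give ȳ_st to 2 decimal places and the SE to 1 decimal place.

ȳ_st ≈ 619.78, SE ≈ 22.0

ȳ_st = Σ W_h ȳ_h = (550·646.63 + 140·261.97 + 550·880.00 + 590·437.07)/1830 = 619.77792
V̂(ȳ_st) = Σ W_h² s_h²/n_h, with W_h = N_h/N and N = 1830:
  stratum Zone A: (550/1830)²·225.35²/33 = 139.003
  stratum Zone B: (140/1830)²·55.92²/8 = 2.2877
  stratum Zone C: (550/1830)²·300.04²/26 = 312.758
  stratum Zone D: (590/1830)²·181.29²/116 = 29.4504
V̂(ȳ_st) = 483.499
SE(ȳ_st) = √483.499 = 21.9886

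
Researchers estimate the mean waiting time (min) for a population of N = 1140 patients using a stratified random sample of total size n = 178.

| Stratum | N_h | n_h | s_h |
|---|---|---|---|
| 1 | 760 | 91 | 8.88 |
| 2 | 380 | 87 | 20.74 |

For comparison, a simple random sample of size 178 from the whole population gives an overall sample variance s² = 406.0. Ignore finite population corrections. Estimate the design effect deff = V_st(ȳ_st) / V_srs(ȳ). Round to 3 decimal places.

deff ≈ 0.410

V̂(ȳ_st) = Σ W_h² s_h²/n_h, with W_h = N_h/N and N = 1140:
  stratum 1: (760/1140)²·8.88²/91 = 0.385125
  stratum 2: (380/1140)²·20.74²/87 = 0.549358
V_st = 0.934484
V_srs = s²/n = 406.0/178 = 2.2809
deff = V_st / V_srs = 0.934484/2.2809 = 0.4097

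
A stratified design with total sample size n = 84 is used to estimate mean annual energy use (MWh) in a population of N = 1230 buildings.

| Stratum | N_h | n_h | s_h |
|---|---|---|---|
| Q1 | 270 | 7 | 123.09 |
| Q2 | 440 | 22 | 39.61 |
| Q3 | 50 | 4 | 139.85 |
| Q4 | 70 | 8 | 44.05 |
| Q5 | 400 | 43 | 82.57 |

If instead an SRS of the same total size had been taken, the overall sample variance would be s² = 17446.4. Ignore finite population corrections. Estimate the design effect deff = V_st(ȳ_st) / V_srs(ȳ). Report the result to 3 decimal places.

V̂(ȳ_st) = Σ W_h² s_h²/n_h, with W_h = N_h/N and N = 1230:
  stratum Q1: (270/1230)²·123.09²/7 = 104.295
  stratum Q2: (440/1230)²·39.61²/22 = 9.12604
  stratum Q3: (50/1230)²·139.85²/4 = 8.07969
  stratum Q4: (70/1230)²·44.05²/8 = 0.785575
  stratum Q5: (400/1230)²·82.57²/43 = 16.7682
V_st = 139.055
V_srs = s²/n = 17446.4/84 = 207.695
deff = V_st / V_srs = 139.055/207.695 = 0.6695

deff ≈ 0.670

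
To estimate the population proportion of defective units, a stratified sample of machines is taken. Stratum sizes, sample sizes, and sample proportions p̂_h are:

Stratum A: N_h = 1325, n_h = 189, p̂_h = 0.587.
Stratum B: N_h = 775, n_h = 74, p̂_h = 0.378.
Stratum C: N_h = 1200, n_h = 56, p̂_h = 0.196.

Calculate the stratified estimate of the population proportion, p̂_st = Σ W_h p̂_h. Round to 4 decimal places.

N = 3300; stratum weights W_h = N_h/N.
p̂_st = Σ W_h p̂_h = (1325·0.587 + 775·0.378 + 1200·0.196)/3300 = 0.39573

p̂_st ≈ 0.3957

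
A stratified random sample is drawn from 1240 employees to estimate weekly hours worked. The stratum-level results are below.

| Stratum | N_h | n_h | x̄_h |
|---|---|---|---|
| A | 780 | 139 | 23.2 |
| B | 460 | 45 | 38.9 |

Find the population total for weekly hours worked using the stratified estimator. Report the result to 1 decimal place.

τ̂_st = Σ N_h x̄_h = 780·23.2 + 460·38.9 = 35990.0

τ̂_st ≈ 35990.0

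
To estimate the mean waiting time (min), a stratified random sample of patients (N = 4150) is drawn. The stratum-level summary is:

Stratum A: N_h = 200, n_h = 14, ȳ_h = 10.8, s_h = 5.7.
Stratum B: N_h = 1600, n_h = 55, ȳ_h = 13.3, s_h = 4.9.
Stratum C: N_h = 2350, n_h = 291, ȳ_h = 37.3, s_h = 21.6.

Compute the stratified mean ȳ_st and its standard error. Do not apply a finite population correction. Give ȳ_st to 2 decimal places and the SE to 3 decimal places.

ȳ_st = Σ W_h ȳ_h = (200·10.8 + 1600·13.3 + 2350·37.3)/4150 = 26.76988
V̂(ȳ_st) = Σ W_h² s_h²/n_h, with W_h = N_h/N and N = 4150:
  stratum A: (200/4150)²·5.7²/14 = 0.00538996
  stratum B: (1600/4150)²·4.9²/55 = 0.0648893
  stratum C: (2350/4150)²·21.6²/291 = 0.514108
V̂(ȳ_st) = 0.584387
SE(ȳ_st) = √0.584387 = 0.764452

ȳ_st ≈ 26.77, SE ≈ 0.764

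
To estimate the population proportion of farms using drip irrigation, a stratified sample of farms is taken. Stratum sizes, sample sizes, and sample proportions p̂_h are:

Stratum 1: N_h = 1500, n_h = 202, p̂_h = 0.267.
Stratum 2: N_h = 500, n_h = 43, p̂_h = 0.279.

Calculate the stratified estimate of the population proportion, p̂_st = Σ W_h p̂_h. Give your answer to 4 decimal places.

N = 2000; stratum weights W_h = N_h/N.
p̂_st = Σ W_h p̂_h = (1500·0.267 + 500·0.279)/2000 = 0.27000

p̂_st ≈ 0.2700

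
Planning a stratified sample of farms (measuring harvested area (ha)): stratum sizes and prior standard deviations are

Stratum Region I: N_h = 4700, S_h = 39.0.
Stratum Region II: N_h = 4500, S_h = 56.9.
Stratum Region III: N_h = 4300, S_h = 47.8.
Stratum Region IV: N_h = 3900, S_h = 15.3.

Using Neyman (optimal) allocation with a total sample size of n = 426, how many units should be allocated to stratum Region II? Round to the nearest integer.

155

Neyman allocation: n_h = n · N_h S_h / Σ N_i S_i, with n = 426.
  stratum Region I: N_h·S_h = 4700·39.0 = 183300.00
  stratum Region II: N_h·S_h = 4500·56.9 = 256050.00
  stratum Region III: N_h·S_h = 4300·47.8 = 205540.00
  stratum Region IV: N_h·S_h = 3900·15.3 = 59670.00
Σ N_h S_h = 704560.00
n for stratum Region II = 426·256050.00/704560.00 = 154.816 → 155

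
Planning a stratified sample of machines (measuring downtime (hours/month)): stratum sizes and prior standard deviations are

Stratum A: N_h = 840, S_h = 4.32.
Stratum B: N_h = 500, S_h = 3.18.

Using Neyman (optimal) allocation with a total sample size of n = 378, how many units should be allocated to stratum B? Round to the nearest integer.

Neyman allocation: n_h = n · N_h S_h / Σ N_i S_i, with n = 378.
  stratum A: N_h·S_h = 840·4.32 = 3628.80
  stratum B: N_h·S_h = 500·3.18 = 1590.00
Σ N_h S_h = 5218.80
n for stratum B = 378·1590.00/5218.80 = 115.164 → 115

115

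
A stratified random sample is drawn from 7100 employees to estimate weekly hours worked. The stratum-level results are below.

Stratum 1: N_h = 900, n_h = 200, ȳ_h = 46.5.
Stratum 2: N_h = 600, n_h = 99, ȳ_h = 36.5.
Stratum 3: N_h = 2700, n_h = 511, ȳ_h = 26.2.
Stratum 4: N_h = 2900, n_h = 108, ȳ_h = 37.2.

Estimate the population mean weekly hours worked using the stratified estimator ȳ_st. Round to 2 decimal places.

ȳ_st ≈ 34.14

N = Σ N_h = 7100. Stratum weights W_h = N_h/N.
ȳ_st = (900·46.5 + 600·36.5 + 2700·26.2 + 2900·37.2) / 7100 = 34.1366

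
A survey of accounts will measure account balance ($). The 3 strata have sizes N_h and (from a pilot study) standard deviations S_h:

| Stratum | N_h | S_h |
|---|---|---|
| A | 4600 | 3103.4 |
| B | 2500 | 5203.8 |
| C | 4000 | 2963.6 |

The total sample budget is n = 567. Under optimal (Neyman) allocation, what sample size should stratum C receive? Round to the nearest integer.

172

Neyman allocation: n_h = n · N_h S_h / Σ N_i S_i, with n = 567.
  stratum A: N_h·S_h = 4600·3103.4 = 14275640.00
  stratum B: N_h·S_h = 2500·5203.8 = 13009500.00
  stratum C: N_h·S_h = 4000·2963.6 = 11854400.00
Σ N_h S_h = 39139540.00
n for stratum C = 567·11854400.00/39139540.00 = 171.730 → 172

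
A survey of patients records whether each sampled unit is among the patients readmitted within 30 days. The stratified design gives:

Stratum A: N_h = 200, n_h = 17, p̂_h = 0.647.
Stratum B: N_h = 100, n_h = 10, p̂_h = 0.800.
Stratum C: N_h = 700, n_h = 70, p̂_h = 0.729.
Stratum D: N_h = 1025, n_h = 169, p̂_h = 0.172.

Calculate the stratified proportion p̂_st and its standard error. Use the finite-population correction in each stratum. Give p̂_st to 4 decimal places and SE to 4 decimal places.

p̂_st ≈ 0.4425, SE ≈ 0.0256

N = 2025; stratum weights W_h = N_h/N.
p̂_st = Σ W_h p̂_h = (200·0.647 + 100·0.800 + 700·0.729 + 1025·0.172)/2025 = 0.44247
V̂(p̂_st) = Σ W_h² (1 − n_h/N_h) p̂_h(1−p̂_h)/(n_h−1):
  stratum A: (200/2025)²·(1 − 17/200)·0.647·0.353/16 = 0.000127406
  stratum B: (100/2025)²·(1 − 10/100)·0.800·0.200/9 = 3.90184e-05
  stratum C: (700/2025)²·(1 − 70/700)·0.729·0.271/69 = 0.000307919
  stratum D: (1025/2025)²·(1 − 169/1025)·0.172·0.828/168 = 0.000181383
V̂(p̂_st) = 0.000655727; SE = √V̂ = 0.0256072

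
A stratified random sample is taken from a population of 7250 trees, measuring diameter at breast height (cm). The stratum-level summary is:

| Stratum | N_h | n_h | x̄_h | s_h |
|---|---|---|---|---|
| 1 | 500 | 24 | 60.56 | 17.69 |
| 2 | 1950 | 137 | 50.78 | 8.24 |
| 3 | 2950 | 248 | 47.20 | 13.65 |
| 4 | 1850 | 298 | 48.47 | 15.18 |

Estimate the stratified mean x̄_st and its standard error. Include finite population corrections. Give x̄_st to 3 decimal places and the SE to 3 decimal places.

x̄_st = Σ W_h x̄_h = (500·60.56 + 1950·50.78 + 2950·47.20 + 1850·48.47)/7250 = 49.40834
V̂(x̄_st) = Σ W_h² (1 − n_h/N_h) s_h²/n_h, with W_h = N_h/N and N = 7250:
  stratum 1: (500/7250)²·(1 − 24/500)·17.69²/24 = 0.0590399
  stratum 2: (1950/7250)²·(1 − 137/1950)·8.24²/137 = 0.0333342
  stratum 3: (2950/7250)²·(1 − 248/2950)·13.65²/248 = 0.113932
  stratum 4: (1850/7250)²·(1 − 298/1850)·15.18²/298 = 0.0422391
V̂(x̄_st) = 0.248545
SE(x̄_st) = √0.248545 = 0.498543

x̄_st ≈ 49.408, SE ≈ 0.499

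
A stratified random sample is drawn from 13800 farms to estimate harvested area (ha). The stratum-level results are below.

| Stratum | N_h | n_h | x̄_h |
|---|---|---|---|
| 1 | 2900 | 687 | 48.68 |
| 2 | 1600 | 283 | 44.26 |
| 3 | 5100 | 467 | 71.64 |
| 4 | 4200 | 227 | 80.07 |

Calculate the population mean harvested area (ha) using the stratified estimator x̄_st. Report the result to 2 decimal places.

x̄_st ≈ 66.21

N = Σ N_h = 13800. Stratum weights W_h = N_h/N.
x̄_st = (2900·48.68 + 1600·44.26 + 5100·71.64 + 4200·80.07) / 13800 = 66.2062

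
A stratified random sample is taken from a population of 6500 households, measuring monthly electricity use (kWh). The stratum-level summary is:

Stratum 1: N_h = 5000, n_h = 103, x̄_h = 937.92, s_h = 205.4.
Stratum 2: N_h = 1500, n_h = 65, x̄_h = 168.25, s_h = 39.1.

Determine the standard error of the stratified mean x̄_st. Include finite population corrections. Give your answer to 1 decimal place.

V̂(x̄_st) = Σ W_h² (1 − n_h/N_h) s_h²/n_h, with W_h = N_h/N and N = 6500:
  stratum 1: (5000/6500)²·(1 − 103/5000)·205.4²/103 = 237.376
  stratum 2: (1500/6500)²·(1 − 65/1500)·39.1²/65 = 1.19828
V̂(x̄_st) = 238.574
SE(x̄_st) = √238.574 = 15.4459

SE(x̄_st) ≈ 15.4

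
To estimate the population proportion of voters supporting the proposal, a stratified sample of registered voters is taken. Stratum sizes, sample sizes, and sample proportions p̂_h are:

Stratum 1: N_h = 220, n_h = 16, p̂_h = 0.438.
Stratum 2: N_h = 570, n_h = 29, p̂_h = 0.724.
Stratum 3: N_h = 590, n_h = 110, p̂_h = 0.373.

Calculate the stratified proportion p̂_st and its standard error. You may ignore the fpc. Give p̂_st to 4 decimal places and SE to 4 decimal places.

p̂_st ≈ 0.5283, SE ≈ 0.0450

N = 1380; stratum weights W_h = N_h/N.
p̂_st = Σ W_h p̂_h = (220·0.438 + 570·0.724 + 590·0.373)/1380 = 0.52834
V̂(p̂_st) = Σ W_h² p̂_h(1−p̂_h)/(n_h−1):
  stratum 1: (220/1380)²·0.438·0.562/15 = 0.000417068
  stratum 2: (570/1380)²·0.724·0.276/28 = 0.00121753
  stratum 3: (590/1380)²·0.373·0.627/109 = 0.000392189
V̂(p̂_st) = 0.00202679; SE = √V̂ = 0.0450199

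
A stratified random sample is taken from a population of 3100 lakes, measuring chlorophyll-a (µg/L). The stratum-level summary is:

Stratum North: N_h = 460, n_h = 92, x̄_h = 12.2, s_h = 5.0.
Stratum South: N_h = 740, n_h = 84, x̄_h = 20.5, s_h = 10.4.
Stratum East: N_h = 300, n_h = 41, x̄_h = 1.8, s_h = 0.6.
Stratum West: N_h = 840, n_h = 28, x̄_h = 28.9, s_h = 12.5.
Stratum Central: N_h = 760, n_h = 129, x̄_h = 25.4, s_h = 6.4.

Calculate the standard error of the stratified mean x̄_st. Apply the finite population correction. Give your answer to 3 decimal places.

SE(x̄_st) ≈ 0.694

V̂(x̄_st) = Σ W_h² (1 − n_h/N_h) s_h²/n_h, with W_h = N_h/N and N = 3100:
  stratum North: (460/3100)²·(1 − 92/460)·5.0²/92 = 0.00478668
  stratum South: (740/3100)²·(1 − 84/740)·10.4²/84 = 0.0650429
  stratum East: (300/3100)²·(1 − 41/300)·0.6²/41 = 7.09931e-05
  stratum West: (840/3100)²·(1 − 28/840)·12.5²/28 = 0.396072
  stratum Central: (760/3100)²·(1 − 129/760)·6.4²/129 = 0.0158449
V̂(x̄_st) = 0.481817
SE(x̄_st) = √0.481817 = 0.694131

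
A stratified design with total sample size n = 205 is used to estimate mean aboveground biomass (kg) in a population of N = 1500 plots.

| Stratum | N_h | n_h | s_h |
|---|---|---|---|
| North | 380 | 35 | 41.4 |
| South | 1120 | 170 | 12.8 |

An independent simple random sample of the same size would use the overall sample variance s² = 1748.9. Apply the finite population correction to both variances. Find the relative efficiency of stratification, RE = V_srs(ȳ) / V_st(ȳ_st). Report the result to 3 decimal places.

RE ≈ 2.226

V̂(ȳ_st) = Σ W_h² (1 − n_h/N_h) s_h²/n_h, with W_h = N_h/N and N = 1500:
  stratum North: (380/1500)²·(1 − 35/380)·41.4²/35 = 2.85334
  stratum South: (1120/1500)²·(1 − 170/1120)·12.8²/170 = 0.455754
V_st = 3.30909
V_srs = (1 − 205/1500)·1748.9/205 = 7.36529
Relative efficiency = V_srs / V_st = 7.36529/3.30909 = 2.2258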